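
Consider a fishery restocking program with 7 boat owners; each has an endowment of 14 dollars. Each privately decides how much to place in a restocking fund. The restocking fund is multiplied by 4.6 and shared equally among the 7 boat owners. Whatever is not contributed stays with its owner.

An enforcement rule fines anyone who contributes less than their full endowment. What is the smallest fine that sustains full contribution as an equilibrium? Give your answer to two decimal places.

Given the others contribute fully, the best deviation is to contribute 0 (any partial contribution still incurs the fine and gives up units whose private return 0.6571 is below 1).
Deviating from 14 to 0 saves 14 dollars but forfeits the deviator's share of the drop in the restocking fund: 4.6/7 × 14 = 9.20.
So the deviation gain is 14 − 9.20 = 4.80, and the fine must be at least 4.80 dollars to wipe it out.

4.80 dollars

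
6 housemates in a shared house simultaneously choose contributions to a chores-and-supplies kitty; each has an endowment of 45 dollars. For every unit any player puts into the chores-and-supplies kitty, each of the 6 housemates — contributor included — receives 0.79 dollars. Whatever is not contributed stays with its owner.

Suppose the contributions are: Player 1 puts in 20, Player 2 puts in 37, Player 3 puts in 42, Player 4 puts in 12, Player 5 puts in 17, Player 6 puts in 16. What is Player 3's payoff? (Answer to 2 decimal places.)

Total contributed: 20 + 37 + 42 + 12 + 17 + 16 = 144.
Each receives 0.79 × 144 = 113.76 from the chores-and-supplies kitty.
Player 3 keeps 45 − 42 = 3, so Player 3's payoff is 3 + 113.76 = 116.76.

116.76 dollars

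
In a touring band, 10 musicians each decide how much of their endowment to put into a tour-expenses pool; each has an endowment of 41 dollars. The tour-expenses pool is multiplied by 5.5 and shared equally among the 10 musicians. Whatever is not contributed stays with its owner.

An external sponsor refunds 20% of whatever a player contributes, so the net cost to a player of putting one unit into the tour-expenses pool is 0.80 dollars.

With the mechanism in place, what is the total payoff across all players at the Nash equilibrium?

410.00 dollars

The effective private return is (5.5/10) / 0.80 = 0.6875, which is still under 1, so the mechanism doesn't change anyone's dominant strategy: zero contribution.
Everyone keeps their endowment and the group total is 10 × 41 = 410.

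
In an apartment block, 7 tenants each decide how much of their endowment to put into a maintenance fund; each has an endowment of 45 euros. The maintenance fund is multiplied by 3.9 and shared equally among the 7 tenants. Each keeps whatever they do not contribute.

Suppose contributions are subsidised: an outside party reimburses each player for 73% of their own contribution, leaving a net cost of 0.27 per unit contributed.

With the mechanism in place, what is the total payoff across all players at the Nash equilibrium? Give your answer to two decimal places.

1458.45 euros

The effective private return per unit is now (3.9/7) / 0.27 = 2.0635 > 1, so every player's dominant strategy flips to full contribution.
At the Nash equilibrium everyone contributes 45. Group total payoff = 7 × (45 × 0.73 + 3.9 × 45) = 1458.45.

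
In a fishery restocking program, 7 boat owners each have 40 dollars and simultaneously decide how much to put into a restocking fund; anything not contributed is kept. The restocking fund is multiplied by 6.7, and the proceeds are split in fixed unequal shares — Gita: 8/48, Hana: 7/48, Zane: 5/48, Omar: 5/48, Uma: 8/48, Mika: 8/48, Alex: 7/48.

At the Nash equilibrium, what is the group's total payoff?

Player j's private return per contributed unit is 6.7 × (j's share). Contributing is weakly dominant for j when that share is at least 1/6.7 = 0.1493, and contributing 0 is dominant otherwise.
Gita, Uma and Mika clear that bar, contributing 40 each; the remaining 4 contribute 0. Total contributed: 120.
The restocking fund pays out 6.7 × 120 = 804.00 in total (split across the unequal shares, but the aggregate is all that matters for the group sum).
The 4 free-riders keep 40 each, adding 160. Group total = 160 + 804.00 = 964.00.

964.00 dollars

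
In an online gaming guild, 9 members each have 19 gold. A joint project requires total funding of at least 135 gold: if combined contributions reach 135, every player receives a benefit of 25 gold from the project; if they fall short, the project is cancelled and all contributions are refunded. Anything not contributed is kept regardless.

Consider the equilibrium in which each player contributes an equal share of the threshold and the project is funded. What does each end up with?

29 gold

Equal share of the threshold: 135/9 = 15.
At this profile no one gains by cutting their contribution: any cut drops the total below 135, the project is cancelled, contributions are refunded, and the deviator ends with 19, which is less than 19 − 15 + 25 = 29. Contributing more than 15 just wastes the excess. So contributing exactly 15 is a best response.
Each player's payoff: 19 − 15 + 25 = 29.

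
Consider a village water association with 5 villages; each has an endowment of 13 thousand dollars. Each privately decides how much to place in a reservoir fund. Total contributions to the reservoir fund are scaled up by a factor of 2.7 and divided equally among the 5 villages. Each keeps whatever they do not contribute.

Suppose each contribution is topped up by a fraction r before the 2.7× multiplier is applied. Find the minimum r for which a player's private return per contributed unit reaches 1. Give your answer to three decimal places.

With matching at rate r, one contributed unit becomes (1 + r) in the reservoir fund and returns 2.7 × (1 + r) / 5 to the contributor.
Setting this equal to 1: 1 + r = 5/2.7 = 1.8519.
So the minimum matching rate is r = 1.8519 − 1 = 0.852.

0.852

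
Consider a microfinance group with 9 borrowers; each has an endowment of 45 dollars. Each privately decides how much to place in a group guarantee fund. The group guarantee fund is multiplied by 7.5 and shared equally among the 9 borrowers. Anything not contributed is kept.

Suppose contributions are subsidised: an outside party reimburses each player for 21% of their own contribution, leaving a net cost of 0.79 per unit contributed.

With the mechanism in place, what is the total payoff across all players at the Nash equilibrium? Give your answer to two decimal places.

3122.55 dollars

The effective private return per unit is now (7.5/9) / 0.79 = 1.0549 > 1, so every player's dominant strategy flips to full contribution.
At the Nash equilibrium everyone contributes 45. Group total payoff = 9 × (45 × 0.21 + 7.5 × 45) = 3122.55.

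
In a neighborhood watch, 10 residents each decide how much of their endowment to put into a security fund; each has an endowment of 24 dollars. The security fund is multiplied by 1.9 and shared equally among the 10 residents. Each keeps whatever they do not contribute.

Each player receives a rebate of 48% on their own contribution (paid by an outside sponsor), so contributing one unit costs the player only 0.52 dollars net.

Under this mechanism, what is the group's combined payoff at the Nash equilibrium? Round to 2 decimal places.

240.00 dollars

The effective private return is (1.9/10) / 0.52 = 0.3654, which is still under 1, so the mechanism doesn't change anyone's dominant strategy: zero contribution.
Everyone keeps their endowment and the group total is 10 × 24 = 240.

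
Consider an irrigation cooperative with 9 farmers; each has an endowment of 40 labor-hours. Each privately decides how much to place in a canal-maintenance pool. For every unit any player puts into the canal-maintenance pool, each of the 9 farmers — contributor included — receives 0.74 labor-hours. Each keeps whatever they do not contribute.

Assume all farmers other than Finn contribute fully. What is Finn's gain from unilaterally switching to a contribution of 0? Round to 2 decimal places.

10.40 labor-hours

Switching from a contribution of 40 to 0 lets Finn keep an extra 40 labor-hours, but lowers the canal-maintenance pool by 40, which costs Finn their own share of that drop: 0.74 × 40 = 29.60.
Net gain = 40 − 29.60 = 10.40. The private return per contributed unit (0.74) is below 1, so free-riding is indeed the best response regardless of what the others do.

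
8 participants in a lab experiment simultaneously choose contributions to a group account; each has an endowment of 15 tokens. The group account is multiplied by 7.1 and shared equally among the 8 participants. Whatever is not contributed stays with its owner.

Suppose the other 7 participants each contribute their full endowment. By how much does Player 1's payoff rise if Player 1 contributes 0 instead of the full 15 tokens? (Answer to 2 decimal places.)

1.69 tokens

Switching from a contribution of 15 to 0 lets Player 1 keep an extra 15 tokens, but lowers the group account by 15, which costs Player 1 their own share of that drop: 7.1/8 × 15 = 13.31.
Net gain = 15 − 13.31 = 1.69. The private return per contributed unit (0.8875) is below 1, so free-riding is indeed the best response regardless of what the others do.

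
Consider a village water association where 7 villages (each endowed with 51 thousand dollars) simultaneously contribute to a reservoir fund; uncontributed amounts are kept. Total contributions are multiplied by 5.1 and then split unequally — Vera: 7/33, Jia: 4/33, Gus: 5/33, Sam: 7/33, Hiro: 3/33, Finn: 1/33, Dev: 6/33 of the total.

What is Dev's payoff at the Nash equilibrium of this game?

145.58 thousand dollars

A player with share s gets back 5.1·s per unit contributed, so full contribution is dominant for anyone with s > 1/5.1 = 0.1961 and zero contribution is dominant for anyone below.
Vera and Sam are above the threshold, contributing 51 each; the remaining 5 contribute 0. Total contributed: 102.
Dev keeps 51 and receives 5.1 × 102 × 6/33 = 94.58 from the reservoir fund, for a payoff of 145.58.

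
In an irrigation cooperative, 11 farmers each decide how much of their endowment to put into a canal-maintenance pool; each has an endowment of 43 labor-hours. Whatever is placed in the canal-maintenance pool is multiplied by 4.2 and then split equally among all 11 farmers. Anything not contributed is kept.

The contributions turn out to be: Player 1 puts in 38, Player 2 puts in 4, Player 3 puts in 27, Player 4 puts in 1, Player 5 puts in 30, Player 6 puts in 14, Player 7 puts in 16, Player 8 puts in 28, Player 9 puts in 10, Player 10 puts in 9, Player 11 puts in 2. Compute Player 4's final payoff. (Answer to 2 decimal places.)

Total contributed: 38 + 4 + 27 + 1 + 30 + 14 + 16 + 28 + 10 + 9 + 2 = 179.
Each receives 4.2 × 179 / 11 = 68.35 from the canal-maintenance pool.
Player 4 keeps 43 − 1 = 42, so Player 4's payoff is 42 + 68.35 = 110.35.

110.35 labor-hours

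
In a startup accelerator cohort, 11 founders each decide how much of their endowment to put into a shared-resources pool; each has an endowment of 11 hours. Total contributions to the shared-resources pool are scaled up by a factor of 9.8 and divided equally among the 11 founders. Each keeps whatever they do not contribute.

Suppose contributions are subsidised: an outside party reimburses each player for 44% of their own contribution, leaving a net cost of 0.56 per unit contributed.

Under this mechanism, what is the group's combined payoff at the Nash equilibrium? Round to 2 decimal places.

Under the mechanism each unit contributed yields (9.8/11) / 0.56 = 1.5909 back to its contributor per unit of net cost, which exceeds 1, making full contribution the dominant choice for everyone.
At the Nash equilibrium everyone contributes 11. Group total payoff = 11 × (11 × 0.44 + 9.8 × 11) = 1239.04.

1239.04 hours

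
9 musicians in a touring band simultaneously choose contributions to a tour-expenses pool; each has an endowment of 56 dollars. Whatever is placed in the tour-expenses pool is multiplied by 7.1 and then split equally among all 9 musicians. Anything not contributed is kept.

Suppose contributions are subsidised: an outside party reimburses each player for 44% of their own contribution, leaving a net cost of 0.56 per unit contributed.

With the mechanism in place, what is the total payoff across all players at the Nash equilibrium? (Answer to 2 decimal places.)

The effective private return per unit is now (7.1/9) / 0.56 = 1.4087 > 1, so every player's dominant strategy flips to full contribution.
So the Nash equilibrium is full contribution by all 9; the group earns 9 × (56 × 0.44 + 7.1 × 56) = 3800.16.

3800.16 dollars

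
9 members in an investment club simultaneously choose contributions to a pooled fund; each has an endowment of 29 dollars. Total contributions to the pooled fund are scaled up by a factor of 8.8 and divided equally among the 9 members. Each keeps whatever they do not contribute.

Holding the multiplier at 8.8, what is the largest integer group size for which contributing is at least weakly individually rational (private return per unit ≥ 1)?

8

Private return per unit is 8.8/(group size), which is ≥ 1 whenever the group size is ≤ 8.8.
The largest such integer is 8.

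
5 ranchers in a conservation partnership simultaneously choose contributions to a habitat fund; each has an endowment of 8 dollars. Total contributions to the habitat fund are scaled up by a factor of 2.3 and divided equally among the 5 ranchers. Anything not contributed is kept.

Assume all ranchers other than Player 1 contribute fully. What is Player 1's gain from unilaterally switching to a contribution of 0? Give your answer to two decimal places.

Switching from a contribution of 8 to 0 lets Player 1 keep an extra 8 dollars, but lowers the habitat fund by 8, which costs Player 1 their own share of that drop: 2.3/5 × 8 = 3.68.
Net gain = 8 − 3.68 = 4.32. The private return per contributed unit (0.4600) is below 1, so free-riding is indeed the best response regardless of what the others do.

4.32 dollars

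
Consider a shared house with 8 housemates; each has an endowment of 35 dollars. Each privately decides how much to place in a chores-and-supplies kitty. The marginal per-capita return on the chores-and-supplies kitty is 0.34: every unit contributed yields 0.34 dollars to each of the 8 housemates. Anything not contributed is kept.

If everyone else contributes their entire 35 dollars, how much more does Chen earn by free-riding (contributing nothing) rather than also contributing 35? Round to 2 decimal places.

Switching from a contribution of 35 to 0 lets Chen keep an extra 35 dollars, but lowers the chores-and-supplies kitty by 35, which costs Chen their own share of that drop: 0.34 × 35 = 11.90.
Net gain = 35 − 11.90 = 23.10. The private return per contributed unit (0.34) is below 1, so free-riding is indeed the best response regardless of what the others do.

23.10 dollars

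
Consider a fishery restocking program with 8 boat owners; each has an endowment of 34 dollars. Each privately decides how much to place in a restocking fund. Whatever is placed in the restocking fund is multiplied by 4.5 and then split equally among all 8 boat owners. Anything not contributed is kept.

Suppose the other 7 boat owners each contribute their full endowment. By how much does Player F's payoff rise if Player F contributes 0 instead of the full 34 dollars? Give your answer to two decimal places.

14.88 dollars

Switching from a contribution of 34 to 0 lets Player F keep an extra 34 dollars, but lowers the restocking fund by 34, which costs Player F their own share of that drop: 4.5/8 × 34 = 19.12.
Net gain = 34 − 19.12 = 14.88. The private return per contributed unit (0.5625) is below 1, so free-riding is indeed the best response regardless of what the others do.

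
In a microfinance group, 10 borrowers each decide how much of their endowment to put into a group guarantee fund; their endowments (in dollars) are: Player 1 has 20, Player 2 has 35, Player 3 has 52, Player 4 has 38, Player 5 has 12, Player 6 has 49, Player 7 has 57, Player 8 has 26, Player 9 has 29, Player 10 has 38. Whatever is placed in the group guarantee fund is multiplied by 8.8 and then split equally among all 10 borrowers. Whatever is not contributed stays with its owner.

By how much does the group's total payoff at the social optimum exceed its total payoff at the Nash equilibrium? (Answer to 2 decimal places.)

The private return per contributed unit is 8.8/10 = 0.8800 < 1 for every player regardless of endowment, so the Nash equilibrium is zero contribution and the group total is Σ E_j = 20 + 35 + 52 + 38 + 12 + 49 + 57 + 26 + 29 + 38 = 356.
Each contributed unit returns 8.800 to the group, so the social optimum is full contribution by everyone: group total = 8.800 × 356 = 3132.80.
Efficiency loss = (8.800 − 1) × 356 = 2776.80.

2776.80 dollars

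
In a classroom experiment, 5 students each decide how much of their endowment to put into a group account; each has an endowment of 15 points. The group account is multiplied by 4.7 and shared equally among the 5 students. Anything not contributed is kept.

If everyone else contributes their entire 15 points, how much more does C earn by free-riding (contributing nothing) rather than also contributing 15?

Switching from a contribution of 15 to 0 lets C keep an extra 15 points, but lowers the group account by 15, which costs C their own share of that drop: 4.7/5 × 15 = 14.10.
Net gain = 15 − 14.10 = 0.90. The private return per contributed unit (0.9400) is below 1, so free-riding is indeed the best response regardless of what the others do.

0.90 points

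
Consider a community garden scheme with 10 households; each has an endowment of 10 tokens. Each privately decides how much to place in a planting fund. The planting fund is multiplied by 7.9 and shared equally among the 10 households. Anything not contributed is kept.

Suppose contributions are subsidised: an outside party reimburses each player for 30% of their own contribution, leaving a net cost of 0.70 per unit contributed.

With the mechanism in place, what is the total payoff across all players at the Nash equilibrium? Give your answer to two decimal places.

820.00 tokens

With the mechanism, a contributed unit returns (7.9/10) / 0.70 = 1.1286 per unit of net cost to the contributor — now above 1 — so contributing fully is weakly dominant for every player.
At the Nash equilibrium everyone contributes 10. Group total payoff = 10 × (10 × 0.30 + 7.9 × 10) = 820.00.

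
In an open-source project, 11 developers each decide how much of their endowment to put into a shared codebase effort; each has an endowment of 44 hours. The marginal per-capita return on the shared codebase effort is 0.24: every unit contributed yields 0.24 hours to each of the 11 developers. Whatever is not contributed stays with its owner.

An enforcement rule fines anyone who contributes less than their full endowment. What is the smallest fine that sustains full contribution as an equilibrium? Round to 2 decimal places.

33.44 hours

Given the others contribute fully, the best deviation is to contribute 0 (any partial contribution still incurs the fine and gives up units whose private return 0.24 is below 1).
Deviating from 44 to 0 saves 44 hours but forfeits the deviator's share of the drop in the shared codebase effort: 0.24 × 44 = 10.56.
So the deviation gain is 44 − 10.56 = 33.44, and the fine must be at least 33.44 hours to wipe it out.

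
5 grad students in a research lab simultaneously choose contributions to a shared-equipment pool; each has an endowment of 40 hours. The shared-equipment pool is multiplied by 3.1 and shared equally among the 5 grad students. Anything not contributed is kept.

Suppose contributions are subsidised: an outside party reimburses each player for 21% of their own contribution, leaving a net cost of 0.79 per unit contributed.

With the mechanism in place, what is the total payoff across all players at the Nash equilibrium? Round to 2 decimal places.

The effective private return is (3.1/5) / 0.79 = 0.7848, which is still under 1, so the mechanism doesn't change anyone's dominant strategy: zero contribution.
Everyone keeps their endowment and the group total is 5 × 40 = 200.

200.00 hours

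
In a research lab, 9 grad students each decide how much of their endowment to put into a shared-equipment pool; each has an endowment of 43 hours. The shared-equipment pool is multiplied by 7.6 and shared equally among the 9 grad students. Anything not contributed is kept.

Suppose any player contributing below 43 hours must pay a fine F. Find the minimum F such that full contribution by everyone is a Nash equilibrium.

6.69 hours

Given the others contribute fully, the best deviation is to contribute 0 (any partial contribution still incurs the fine and gives up units whose private return 0.8444 is below 1).
Deviating from 43 to 0 saves 43 hours but forfeits the deviator's share of the drop in the shared-equipment pool: 7.6/9 × 43 = 36.31.
So the deviation gain is 43 − 36.31 = 6.69, and the fine must be at least 6.69 hours to wipe it out.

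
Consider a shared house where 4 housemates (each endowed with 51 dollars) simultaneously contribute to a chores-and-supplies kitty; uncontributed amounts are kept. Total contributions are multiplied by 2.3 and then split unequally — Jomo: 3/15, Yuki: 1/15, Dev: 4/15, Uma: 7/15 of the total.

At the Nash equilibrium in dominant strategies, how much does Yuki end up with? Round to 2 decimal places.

Each unit j contributes comes back to j as 2.3 × (j's share), so j prefers to contribute only if that share exceeds 1/2.3 = 0.4348; otherwise keeping the unit dominates.
The only share above 0.4348 is Uma's 7/15, contributing 51; the remaining 3 contribute 0. Total contributed: 51.
Yuki keeps 51 and receives 2.3 × 51 × 1/15 = 7.82 from the chores-and-supplies kitty, for a payoff of 58.82.

58.82 dollars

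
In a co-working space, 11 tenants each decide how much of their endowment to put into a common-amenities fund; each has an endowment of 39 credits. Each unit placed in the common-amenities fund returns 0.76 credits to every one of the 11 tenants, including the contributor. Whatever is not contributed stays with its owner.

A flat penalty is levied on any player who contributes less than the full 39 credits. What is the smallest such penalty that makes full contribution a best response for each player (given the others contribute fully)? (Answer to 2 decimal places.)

9.36 credits

Given the others contribute fully, the best deviation is to contribute 0 (any partial contribution still incurs the fine and gives up units whose private return 0.76 is below 1).
Deviating from 39 to 0 saves 39 credits but forfeits the deviator's share of the drop in the common-amenities fund: 0.76 × 39 = 29.64.
So the deviation gain is 39 − 29.64 = 9.36, and the fine must be at least 9.36 credits to wipe it out.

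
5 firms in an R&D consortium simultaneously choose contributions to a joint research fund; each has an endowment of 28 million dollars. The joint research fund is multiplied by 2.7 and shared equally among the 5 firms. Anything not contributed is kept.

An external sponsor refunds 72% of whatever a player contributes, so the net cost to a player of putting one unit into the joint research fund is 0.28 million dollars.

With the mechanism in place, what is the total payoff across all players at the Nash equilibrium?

478.80 million dollars

With the mechanism, a contributed unit returns (2.7/5) / 0.28 = 1.9286 per unit of net cost to the contributor — now above 1 — so contributing fully is weakly dominant for every player.
So the Nash equilibrium is full contribution by all 5; the group earns 5 × (28 × 0.72 + 2.7 × 28) = 478.80.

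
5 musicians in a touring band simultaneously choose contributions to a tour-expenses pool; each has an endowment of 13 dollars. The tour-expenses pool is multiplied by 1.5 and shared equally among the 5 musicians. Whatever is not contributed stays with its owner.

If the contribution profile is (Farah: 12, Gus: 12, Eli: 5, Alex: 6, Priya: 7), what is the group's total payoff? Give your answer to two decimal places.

Total contributed: 12 + 12 + 5 + 6 + 7 = 42; total kept: 5 × 13 − 42 = 23.
The tour-expenses pool pays out 1.5 × 42 = 63.00 in aggregate.
Group total = 23 + 63.00 = 86.00.

86.00 dollars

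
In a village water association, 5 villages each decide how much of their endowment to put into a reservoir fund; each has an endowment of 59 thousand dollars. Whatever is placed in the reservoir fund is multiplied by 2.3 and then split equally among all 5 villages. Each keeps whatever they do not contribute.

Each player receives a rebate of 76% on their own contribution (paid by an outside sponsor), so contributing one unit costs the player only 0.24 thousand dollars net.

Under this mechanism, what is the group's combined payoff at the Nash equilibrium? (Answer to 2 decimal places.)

With the mechanism, a contributed unit returns (2.3/5) / 0.24 = 1.9167 per unit of net cost to the contributor — now above 1 — so contributing fully is weakly dominant for every player.
So the Nash equilibrium is full contribution by all 5; the group earns 5 × (59 × 0.76 + 2.3 × 59) = 902.70.

902.70 thousand dollars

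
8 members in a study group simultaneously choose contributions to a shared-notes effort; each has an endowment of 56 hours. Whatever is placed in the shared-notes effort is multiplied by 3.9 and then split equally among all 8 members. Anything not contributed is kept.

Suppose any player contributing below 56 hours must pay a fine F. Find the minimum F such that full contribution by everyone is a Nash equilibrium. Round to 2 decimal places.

Given the others contribute fully, the best deviation is to contribute 0 (any partial contribution still incurs the fine and gives up units whose private return 0.4875 is below 1).
Deviating from 56 to 0 saves 56 hours but forfeits the deviator's share of the drop in the shared-notes effort: 3.9/8 × 56 = 27.30.
So the deviation gain is 56 − 27.30 = 28.70, and the fine must be at least 28.70 hours to wipe it out.

28.70 hours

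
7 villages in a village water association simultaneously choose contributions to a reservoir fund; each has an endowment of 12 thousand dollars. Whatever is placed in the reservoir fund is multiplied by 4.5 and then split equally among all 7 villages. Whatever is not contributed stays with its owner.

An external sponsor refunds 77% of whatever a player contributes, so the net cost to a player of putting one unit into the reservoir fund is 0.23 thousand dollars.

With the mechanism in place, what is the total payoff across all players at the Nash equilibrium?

442.68 thousand dollars

With the mechanism, a contributed unit returns (4.5/7) / 0.23 = 2.7950 per unit of net cost to the contributor — now above 1 — so contributing fully is weakly dominant for every player.
At the Nash equilibrium everyone contributes 12. Group total payoff = 7 × (12 × 0.77 + 4.5 × 12) = 442.68.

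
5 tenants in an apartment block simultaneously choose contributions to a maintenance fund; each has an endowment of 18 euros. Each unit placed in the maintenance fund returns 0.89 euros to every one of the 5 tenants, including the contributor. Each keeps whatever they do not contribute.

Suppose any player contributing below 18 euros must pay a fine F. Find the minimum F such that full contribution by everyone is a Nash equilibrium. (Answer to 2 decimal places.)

1.98 euros

Given the others contribute fully, the best deviation is to contribute 0 (any partial contribution still incurs the fine and gives up units whose private return 0.89 is below 1).
Deviating from 18 to 0 saves 18 euros but forfeits the deviator's share of the drop in the maintenance fund: 0.89 × 18 = 16.02.
So the deviation gain is 18 − 16.02 = 1.98, and the fine must be at least 1.98 euros to wipe it out.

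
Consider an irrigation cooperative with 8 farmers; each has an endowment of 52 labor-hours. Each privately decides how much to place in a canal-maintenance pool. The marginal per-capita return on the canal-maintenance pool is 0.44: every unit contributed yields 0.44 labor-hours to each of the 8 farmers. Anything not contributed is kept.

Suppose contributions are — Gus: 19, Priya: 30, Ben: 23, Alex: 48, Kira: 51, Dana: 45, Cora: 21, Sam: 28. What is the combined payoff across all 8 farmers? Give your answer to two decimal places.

Total contributed: 19 + 30 + 23 + 48 + 51 + 45 + 21 + 28 = 265; total kept: 8 × 52 − 265 = 151.
The canal-maintenance pool pays out 0.44 × 8 × 265 = 932.80 in aggregate.
Group total = 151 + 932.80 = 1083.80.

1083.80 labor-hours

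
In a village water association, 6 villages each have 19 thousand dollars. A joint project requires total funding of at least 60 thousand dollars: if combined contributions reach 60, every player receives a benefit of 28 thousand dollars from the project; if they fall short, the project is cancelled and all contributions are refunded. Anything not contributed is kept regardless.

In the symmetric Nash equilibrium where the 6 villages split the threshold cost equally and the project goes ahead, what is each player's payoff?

Equal share of the threshold: 60/6 = 10.
At this profile no one gains by cutting their contribution: any cut drops the total below 60, the project is cancelled, contributions are refunded, and the deviator ends with 19, which is less than 19 − 10 + 28 = 37. Contributing more than 10 just wastes the excess. So contributing exactly 10 is a best response.
Each player's payoff: 19 − 10 + 28 = 37.

37 thousand dollars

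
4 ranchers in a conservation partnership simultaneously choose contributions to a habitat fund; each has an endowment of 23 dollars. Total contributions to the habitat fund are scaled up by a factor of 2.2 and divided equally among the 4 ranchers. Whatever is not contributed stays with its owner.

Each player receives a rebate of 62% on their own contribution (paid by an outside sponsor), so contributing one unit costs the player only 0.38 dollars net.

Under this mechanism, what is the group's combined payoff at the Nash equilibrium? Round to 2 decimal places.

259.44 dollars

The effective private return per unit is now (2.2/4) / 0.38 = 1.4474 > 1, so every player's dominant strategy flips to full contribution.
So the Nash equilibrium is full contribution by all 4; the group earns 4 × (23 × 0.62 + 2.2 × 23) = 259.44.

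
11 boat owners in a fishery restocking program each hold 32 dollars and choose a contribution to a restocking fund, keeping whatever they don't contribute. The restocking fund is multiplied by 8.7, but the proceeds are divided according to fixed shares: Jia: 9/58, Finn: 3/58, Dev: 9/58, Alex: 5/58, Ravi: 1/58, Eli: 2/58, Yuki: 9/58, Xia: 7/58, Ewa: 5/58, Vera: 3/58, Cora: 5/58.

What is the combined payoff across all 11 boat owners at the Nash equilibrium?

1337.60 dollars

A player with share s gets back 8.7·s per unit contributed, so full contribution is dominant for anyone with s > 1/8.7 = 0.1149 and zero contribution is dominant for anyone below.
The shares above 0.1149 belong to Jia, Dev, Yuki and Xia, contributing 32 each; the remaining 7 contribute 0. Total contributed: 128.
The restocking fund pays out 8.7 × 128 = 1113.60 in total (split across the unequal shares, but the aggregate is all that matters for the group sum).
The 7 free-riders keep 32 each, adding 224. Group total = 224 + 1113.60 = 1337.60.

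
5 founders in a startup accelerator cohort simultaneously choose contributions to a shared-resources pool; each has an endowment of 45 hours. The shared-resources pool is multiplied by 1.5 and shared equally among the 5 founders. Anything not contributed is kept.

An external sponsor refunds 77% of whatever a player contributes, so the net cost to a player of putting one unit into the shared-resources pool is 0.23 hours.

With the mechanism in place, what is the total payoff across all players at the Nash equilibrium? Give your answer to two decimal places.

510.75 hours

With the mechanism, a contributed unit returns (1.5/5) / 0.23 = 1.3043 per unit of net cost to the contributor — now above 1 — so contributing fully is weakly dominant for every player.
So the Nash equilibrium is full contribution by all 5; the group earns 5 × (45 × 0.77 + 1.5 × 45) = 510.75.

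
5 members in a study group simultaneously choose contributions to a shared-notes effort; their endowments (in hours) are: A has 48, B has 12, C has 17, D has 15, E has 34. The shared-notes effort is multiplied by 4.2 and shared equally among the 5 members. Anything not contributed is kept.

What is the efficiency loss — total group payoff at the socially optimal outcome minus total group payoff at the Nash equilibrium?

The private return per contributed unit is 4.2/5 = 0.8400 < 1 for every player regardless of endowment, so the Nash equilibrium is zero contribution and the group total is Σ E_j = 48 + 12 + 17 + 15 + 34 = 126.
Each contributed unit returns 4.200 to the group, so the social optimum is full contribution by everyone: group total = 4.200 × 126 = 529.20.
Efficiency loss = (4.200 − 1) × 126 = 403.20.

403.20 hours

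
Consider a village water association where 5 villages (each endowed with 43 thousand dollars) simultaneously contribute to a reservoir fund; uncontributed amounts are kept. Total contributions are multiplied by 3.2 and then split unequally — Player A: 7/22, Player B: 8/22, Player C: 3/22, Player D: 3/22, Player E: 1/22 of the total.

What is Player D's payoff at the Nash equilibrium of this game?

80.53 thousand dollars

Each unit j contributes comes back to j as 3.2 × (j's share), so j prefers to contribute only if that share exceeds 1/3.2 = 0.3125; otherwise keeping the unit dominates.
The shares above 0.3125 belong to Player A and Player B, contributing 43 each; the remaining 3 contribute 0. Total contributed: 86.
Player D keeps 43 and receives 3.2 × 86 × 3/22 = 37.53 from the reservoir fund, for a payoff of 80.53.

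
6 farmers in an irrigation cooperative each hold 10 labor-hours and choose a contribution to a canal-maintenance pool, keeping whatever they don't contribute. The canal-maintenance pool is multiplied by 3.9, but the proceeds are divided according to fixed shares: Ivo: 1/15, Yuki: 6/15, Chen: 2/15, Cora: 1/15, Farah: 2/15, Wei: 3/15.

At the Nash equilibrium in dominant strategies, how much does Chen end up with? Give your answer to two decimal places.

For player j, contributing a unit is worthwhile iff 3.9 × (j's share) ≥ 1, i.e. iff j's share is at least 0.2564.
Only Yuki (6/15) clears that bar, contributing 10; the remaining 5 contribute 0. Total contributed: 10.
Chen keeps 10 and receives 3.9 × 10 × 2/15 = 5.20 from the canal-maintenance pool, for a payoff of 15.20.

15.20 labor-hours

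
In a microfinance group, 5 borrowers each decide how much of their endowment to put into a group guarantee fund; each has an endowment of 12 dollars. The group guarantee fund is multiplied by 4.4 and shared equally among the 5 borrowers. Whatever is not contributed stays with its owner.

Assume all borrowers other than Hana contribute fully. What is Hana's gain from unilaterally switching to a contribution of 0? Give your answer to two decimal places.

Switching from a contribution of 12 to 0 lets Hana keep an extra 12 dollars, but lowers the group guarantee fund by 12, which costs Hana their own share of that drop: 4.4/5 × 12 = 10.56.
Net gain = 12 − 10.56 = 1.44. The private return per contributed unit (0.8800) is below 1, so free-riding is indeed the best response regardless of what the others do.

1.44 dollars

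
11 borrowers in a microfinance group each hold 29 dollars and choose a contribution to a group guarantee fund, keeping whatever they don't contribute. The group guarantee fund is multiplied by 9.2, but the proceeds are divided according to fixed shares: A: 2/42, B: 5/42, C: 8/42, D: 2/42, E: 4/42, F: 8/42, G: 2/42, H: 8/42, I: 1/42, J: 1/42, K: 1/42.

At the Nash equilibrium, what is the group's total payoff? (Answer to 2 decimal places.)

Player j's private return per contributed unit is 9.2 × (j's share). Contributing is weakly dominant for j when that share is at least 1/9.2 = 0.1087, and contributing 0 is dominant otherwise.
B, C, F and H are above the threshold, contributing 29 each; the remaining 7 contribute 0. Total contributed: 116.
The group guarantee fund pays out 9.2 × 116 = 1067.20 in total (split across the unequal shares, but the aggregate is all that matters for the group sum).
The 7 free-riders keep 29 each, adding 203. Group total = 203 + 1067.20 = 1270.20.

1270.20 dollars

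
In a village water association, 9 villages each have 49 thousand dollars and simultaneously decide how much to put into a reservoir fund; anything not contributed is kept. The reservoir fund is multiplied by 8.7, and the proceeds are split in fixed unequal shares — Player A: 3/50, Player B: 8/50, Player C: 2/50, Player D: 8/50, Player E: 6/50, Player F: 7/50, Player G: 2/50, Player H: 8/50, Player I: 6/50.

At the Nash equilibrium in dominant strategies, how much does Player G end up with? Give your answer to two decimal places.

Player j's private return per contributed unit is 8.7 × (j's share). Contributing is weakly dominant for j when that share is at least 1/8.7 = 0.1149, and contributing 0 is dominant otherwise.
Player B, Player D, Player E, Player F, Player H and Player I clear that bar, contributing 49 each; the remaining 3 contribute 0. Total contributed: 294.
Player G keeps 49 and receives 8.7 × 294 × 2/50 = 102.31 from the reservoir fund, for a payoff of 151.31.

151.31 thousand dollars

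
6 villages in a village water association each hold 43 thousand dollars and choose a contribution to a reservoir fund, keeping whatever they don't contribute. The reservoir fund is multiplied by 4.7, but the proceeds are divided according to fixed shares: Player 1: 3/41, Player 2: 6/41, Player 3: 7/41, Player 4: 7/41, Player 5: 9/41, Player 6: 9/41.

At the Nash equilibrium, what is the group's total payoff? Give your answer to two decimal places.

576.20 thousand dollars

Each unit j contributes comes back to j as 4.7 × (j's share), so j prefers to contribute only if that share exceeds 1/4.7 = 0.2128; otherwise keeping the unit dominates.
The shares above 0.2128 belong to Player 5 and Player 6, contributing 43 each; the remaining 4 contribute 0. Total contributed: 86.
The reservoir fund pays out 4.7 × 86 = 404.20 in total (split across the unequal shares, but the aggregate is all that matters for the group sum).
The 4 free-riders keep 43 each, adding 172. Group total = 172 + 404.20 = 576.20.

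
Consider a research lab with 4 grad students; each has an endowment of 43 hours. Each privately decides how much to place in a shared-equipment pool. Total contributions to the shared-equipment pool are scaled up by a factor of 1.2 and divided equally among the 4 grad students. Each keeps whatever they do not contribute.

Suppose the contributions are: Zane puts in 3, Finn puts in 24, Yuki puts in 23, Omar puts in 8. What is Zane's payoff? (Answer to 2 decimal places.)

Total contributed: 3 + 24 + 23 + 8 = 58.
Each receives 1.2 × 58 / 4 = 17.40 from the shared-equipment pool.
Zane keeps 43 − 3 = 40, so Zane's payoff is 40 + 17.40 = 57.40.

57.40 hours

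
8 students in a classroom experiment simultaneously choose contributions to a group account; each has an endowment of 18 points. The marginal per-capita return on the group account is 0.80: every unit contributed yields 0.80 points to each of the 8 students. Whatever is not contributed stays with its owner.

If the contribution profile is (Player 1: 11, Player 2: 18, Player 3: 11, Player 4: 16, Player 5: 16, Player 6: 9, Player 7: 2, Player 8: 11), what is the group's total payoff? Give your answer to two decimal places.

Total contributed: 11 + 18 + 11 + 16 + 16 + 9 + 2 + 11 = 94; total kept: 8 × 18 − 94 = 50.
The group account pays out 0.80 × 8 × 94 = 601.60 in aggregate.
Group total = 50 + 601.60 = 651.60.

651.60 points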